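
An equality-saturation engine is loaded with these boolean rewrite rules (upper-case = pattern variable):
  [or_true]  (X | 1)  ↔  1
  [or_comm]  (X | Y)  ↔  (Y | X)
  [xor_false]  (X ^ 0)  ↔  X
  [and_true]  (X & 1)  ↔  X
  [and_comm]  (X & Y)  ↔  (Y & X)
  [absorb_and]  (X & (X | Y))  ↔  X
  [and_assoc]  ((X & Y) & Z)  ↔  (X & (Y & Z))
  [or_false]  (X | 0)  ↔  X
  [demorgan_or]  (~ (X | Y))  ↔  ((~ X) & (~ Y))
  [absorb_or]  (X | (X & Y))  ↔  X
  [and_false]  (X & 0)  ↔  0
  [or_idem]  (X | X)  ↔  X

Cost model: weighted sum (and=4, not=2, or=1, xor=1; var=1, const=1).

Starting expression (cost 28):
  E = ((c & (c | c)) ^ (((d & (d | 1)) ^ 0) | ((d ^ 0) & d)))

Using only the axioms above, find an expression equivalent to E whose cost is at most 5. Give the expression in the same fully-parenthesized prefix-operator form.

(c ^ (d ^ 0))   [cost 5]

step 1: absorb_and (→) rewrites (d & (d | 1)) into d, now ((c & (c | c)) ^ ((d ^ 0) | ((d ^ 0) & d)))
step 2: absorb_and (→) rewrites (c & (c | c)) into c, now (c ^ ((d ^ 0) | ((d ^ 0) & d)))
step 3: absorb_or (→) rewrites ((d ^ 0) | ((d ^ 0) & d)) into (d ^ 0), reaching cost 5 (bound 5)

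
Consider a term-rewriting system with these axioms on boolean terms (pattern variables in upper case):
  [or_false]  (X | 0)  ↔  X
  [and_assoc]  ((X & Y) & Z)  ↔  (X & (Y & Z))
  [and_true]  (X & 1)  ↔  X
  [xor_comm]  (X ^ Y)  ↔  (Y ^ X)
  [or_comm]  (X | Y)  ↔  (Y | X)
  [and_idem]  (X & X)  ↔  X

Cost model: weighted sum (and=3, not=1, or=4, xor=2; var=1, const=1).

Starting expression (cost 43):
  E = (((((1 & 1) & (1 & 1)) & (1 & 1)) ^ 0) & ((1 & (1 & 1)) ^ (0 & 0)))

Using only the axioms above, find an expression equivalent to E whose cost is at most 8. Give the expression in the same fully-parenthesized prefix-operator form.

((1 & 1) ^ 0)   [cost 8]

1. [and_idem →] ((1 & 1) & (1 & 1))  →  (1 & 1);  E = ((((1 & 1) & (1 & 1)) ^ 0) & ((1 & (1 & 1)) ^ (0 & 0)))
2. [and_idem →] (1 & 1)  →  1;  E = (((1 & (1 & 1)) ^ 0) & ((1 & (1 & 1)) ^ (0 & 0)))
3. [and_idem →] (0 & 0)  →  0;  E = (((1 & (1 & 1)) ^ 0) & ((1 & (1 & 1)) ^ 0))
4. [and_true →] (1 & 1)  →  1;  E = (((1 & 1) ^ 0) & ((1 & (1 & 1)) ^ 0))
5. [and_idem →] (1 & 1)  →  1;  E = (((1 & 1) ^ 0) & ((1 & 1) ^ 0))
6. [and_idem →] (((1 & 1) ^ 0) & ((1 & 1) ^ 0))  →  ((1 & 1) ^ 0);  cost 8 ≤ 8, done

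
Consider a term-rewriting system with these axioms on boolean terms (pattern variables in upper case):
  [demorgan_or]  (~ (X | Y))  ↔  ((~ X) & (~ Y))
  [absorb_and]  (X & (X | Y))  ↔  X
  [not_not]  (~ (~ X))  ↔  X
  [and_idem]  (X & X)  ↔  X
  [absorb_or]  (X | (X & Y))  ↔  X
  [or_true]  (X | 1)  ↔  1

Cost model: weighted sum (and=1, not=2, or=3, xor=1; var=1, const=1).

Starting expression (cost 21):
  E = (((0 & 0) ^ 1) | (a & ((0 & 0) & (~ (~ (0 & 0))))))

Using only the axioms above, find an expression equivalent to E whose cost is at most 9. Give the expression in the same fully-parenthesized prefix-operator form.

((0 ^ 1) | (a & 0))   [cost 9]

1. [not_not →] (~ (~ (0 & 0)))  →  (0 & 0);  E = (((0 & 0) ^ 1) | (a & ((0 & 0) & (0 & 0))))
2. [and_idem →] ((0 & 0) & (0 & 0))  →  (0 & 0);  E = (((0 & 0) ^ 1) | (a & (0 & 0)))
3. [and_idem →] (0 & 0)  →  0;  E = ((0 ^ 1) | (a & (0 & 0)))
4. [and_idem →] (0 & 0)  →  0;  cost 9 ≤ 9, done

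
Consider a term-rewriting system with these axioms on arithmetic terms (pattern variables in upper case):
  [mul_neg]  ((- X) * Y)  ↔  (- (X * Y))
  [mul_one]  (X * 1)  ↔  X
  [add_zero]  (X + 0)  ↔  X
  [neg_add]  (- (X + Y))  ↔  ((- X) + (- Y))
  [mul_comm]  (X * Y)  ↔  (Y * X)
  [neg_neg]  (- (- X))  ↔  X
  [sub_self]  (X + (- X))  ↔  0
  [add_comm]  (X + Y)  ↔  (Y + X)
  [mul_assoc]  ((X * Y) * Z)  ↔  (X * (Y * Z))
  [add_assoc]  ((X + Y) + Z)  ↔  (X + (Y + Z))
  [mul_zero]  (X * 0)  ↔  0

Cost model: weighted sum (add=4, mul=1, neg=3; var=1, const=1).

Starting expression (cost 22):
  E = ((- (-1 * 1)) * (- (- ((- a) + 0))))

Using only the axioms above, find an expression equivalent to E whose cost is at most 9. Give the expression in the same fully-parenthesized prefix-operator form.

((- -1) * (- a))   [cost 9]

step 1: mul_one (→) rewrites (-1 * 1) into -1, now ((- -1) * (- (- ((- a) + 0))))
step 2: add_zero (→) rewrites ((- a) + 0) into (- a), now ((- -1) * (- (- (- a))))
step 3: neg_neg (→) rewrites (- (- (- a))) into (- a), reaching cost 9 (bound 9)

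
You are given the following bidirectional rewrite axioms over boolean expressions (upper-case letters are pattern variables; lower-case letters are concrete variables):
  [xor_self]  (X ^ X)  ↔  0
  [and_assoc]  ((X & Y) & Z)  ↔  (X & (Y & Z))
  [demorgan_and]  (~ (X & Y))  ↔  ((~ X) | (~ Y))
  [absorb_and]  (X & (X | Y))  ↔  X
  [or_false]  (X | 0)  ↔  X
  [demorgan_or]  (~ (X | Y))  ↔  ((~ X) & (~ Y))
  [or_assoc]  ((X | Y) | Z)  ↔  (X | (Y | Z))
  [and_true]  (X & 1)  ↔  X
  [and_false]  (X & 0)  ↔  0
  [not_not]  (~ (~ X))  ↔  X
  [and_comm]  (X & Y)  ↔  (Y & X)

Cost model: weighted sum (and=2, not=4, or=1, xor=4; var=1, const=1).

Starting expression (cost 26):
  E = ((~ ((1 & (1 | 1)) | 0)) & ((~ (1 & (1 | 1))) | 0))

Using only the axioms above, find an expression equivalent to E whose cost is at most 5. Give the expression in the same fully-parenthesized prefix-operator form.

(~ 1)   [cost 5]

step 1: or_false (→) rewrites ((1 & (1 | 1)) | 0) into (1 & (1 | 1)), now ((~ (1 & (1 | 1))) & ((~ (1 & (1 | 1))) | 0))
step 2: absorb_and (→) rewrites ((~ (1 & (1 | 1))) & ((~ (1 & (1 | 1))) | 0)) into (~ (1 & (1 | 1)))
step 3: absorb_and (→) rewrites (1 & (1 | 1)) into 1, reaching cost 5 (bound 5)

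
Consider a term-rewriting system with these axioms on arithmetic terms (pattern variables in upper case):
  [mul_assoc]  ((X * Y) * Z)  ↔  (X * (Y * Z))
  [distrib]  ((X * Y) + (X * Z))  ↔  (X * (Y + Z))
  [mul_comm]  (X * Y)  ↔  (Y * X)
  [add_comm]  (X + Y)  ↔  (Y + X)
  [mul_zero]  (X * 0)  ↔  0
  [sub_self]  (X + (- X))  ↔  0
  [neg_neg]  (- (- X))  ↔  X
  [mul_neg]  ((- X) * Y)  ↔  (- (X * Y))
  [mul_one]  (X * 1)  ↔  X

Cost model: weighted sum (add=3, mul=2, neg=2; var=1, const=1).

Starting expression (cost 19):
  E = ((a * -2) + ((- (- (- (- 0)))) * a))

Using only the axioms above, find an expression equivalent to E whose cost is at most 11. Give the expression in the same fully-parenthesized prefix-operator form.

((a * -2) + (0 * a))   [cost 11]

step 1: neg_neg (→) rewrites (- (- (- (- 0)))) into (- (- 0)), now ((a * -2) + ((- (- 0)) * a))
step 2: neg_neg (→) rewrites (- (- 0)) into 0, reaching cost 11 (bound 11)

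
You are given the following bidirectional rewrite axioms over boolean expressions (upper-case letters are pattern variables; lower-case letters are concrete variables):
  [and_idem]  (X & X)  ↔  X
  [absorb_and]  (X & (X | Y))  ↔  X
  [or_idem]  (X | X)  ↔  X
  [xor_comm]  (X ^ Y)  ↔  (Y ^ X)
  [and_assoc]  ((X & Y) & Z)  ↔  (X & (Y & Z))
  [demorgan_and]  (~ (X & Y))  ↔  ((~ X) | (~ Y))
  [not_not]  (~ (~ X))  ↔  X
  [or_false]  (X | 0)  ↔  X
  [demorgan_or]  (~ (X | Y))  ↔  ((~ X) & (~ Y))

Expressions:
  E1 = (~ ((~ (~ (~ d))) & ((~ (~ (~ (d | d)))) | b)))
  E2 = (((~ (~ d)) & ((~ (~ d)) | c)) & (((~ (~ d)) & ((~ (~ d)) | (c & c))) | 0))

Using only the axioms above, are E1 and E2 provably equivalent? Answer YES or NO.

(1) (d | d)  =[or_idem →]=  d    ⊢ (~ ((~ (~ (~ d))) & ((~ (~ (~ d))) | b)))
(2) ((~ (~ (~ d))) & ((~ (~ (~ d))) | b))  =[absorb_and →]=  (~ (~ (~ d)))    ⊢ (~ (~ (~ (~ d))))
(3) (~ (~ d))  =[not_not →]=  d    ⊢ (~ (~ d))
(4) (~ (~ d))  =[absorb_and ←]=  ((~ (~ d)) & ((~ (~ d)) | c))
(5) ((~ (~ d)) & ((~ (~ d)) | c))  =[absorb_and ←]=  (((~ (~ d)) & ((~ (~ d)) | c)) & (((~ (~ d)) & ((~ (~ d)) | c)) | 0))
(6) c  =[and_idem ←]=  (c & c)    ⊢ E2

YES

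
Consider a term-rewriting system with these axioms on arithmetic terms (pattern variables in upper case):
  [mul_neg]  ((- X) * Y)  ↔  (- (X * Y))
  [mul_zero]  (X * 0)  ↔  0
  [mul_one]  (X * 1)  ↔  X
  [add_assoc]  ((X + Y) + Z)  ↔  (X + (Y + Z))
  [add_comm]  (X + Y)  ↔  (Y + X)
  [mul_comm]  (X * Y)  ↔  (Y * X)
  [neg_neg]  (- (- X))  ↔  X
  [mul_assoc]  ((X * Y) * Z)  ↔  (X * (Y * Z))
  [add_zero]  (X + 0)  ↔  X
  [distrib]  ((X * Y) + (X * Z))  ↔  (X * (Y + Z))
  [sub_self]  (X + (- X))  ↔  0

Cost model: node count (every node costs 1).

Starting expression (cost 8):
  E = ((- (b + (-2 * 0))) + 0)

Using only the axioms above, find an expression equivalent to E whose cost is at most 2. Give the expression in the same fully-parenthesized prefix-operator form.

(- b)   [cost 2]

1. [add_zero →] ((- (b + (-2 * 0))) + 0)  →  (- (b + (-2 * 0)))
2. [mul_zero →] (-2 * 0)  →  0;  E = (- (b + 0))
3. [add_zero →] (b + 0)  →  b;  cost 2 ≤ 2, done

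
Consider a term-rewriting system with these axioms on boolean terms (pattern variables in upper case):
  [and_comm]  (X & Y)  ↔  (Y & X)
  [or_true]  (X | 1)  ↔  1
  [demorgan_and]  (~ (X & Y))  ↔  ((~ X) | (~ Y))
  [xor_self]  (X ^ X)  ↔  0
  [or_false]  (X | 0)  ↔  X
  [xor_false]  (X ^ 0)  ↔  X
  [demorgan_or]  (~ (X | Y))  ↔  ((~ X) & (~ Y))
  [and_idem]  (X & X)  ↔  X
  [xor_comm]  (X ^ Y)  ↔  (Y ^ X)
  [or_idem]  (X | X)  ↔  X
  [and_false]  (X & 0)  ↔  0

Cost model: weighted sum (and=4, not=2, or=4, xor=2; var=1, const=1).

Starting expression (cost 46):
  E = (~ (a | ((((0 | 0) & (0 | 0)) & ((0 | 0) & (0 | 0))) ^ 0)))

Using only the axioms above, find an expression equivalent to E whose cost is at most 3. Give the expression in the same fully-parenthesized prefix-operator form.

step 1: and_idem (→) rewrites (((0 | 0) & (0 | 0)) & ((0 | 0) & (0 | 0))) into ((0 | 0) & (0 | 0)), now (~ (a | (((0 | 0) & (0 | 0)) ^ 0)))
step 2: xor_false (→) rewrites (((0 | 0) & (0 | 0)) ^ 0) into ((0 | 0) & (0 | 0)), now (~ (a | ((0 | 0) & (0 | 0))))
step 3: and_idem (→) rewrites ((0 | 0) & (0 | 0)) into (0 | 0), now (~ (a | (0 | 0)))
step 4: or_idem (→) rewrites (0 | 0) into 0, now (~ (a | 0))
step 5: or_false (→) rewrites (a | 0) into a, reaching cost 3 (bound 3)

(~ a)   [cost 3]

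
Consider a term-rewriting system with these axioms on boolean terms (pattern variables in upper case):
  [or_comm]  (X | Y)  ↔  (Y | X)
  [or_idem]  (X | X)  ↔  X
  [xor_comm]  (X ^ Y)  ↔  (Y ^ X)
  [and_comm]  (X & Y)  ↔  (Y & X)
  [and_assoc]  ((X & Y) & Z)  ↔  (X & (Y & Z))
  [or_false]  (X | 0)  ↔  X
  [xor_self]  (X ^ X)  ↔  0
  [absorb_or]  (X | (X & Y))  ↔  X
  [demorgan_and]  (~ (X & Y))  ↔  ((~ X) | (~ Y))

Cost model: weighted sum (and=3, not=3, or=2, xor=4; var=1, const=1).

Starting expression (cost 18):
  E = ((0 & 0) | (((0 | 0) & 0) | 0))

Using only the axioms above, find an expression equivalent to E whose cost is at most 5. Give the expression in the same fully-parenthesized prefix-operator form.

step 1: or_idem (→) rewrites (0 | 0) into 0, now ((0 & 0) | ((0 & 0) | 0))
step 2: or_false (→) rewrites ((0 & 0) | 0) into (0 & 0), now ((0 & 0) | (0 & 0))
step 3: or_idem (→) rewrites ((0 & 0) | (0 & 0)) into (0 & 0), reaching cost 5 (bound 5)

(0 & 0)   [cost 5]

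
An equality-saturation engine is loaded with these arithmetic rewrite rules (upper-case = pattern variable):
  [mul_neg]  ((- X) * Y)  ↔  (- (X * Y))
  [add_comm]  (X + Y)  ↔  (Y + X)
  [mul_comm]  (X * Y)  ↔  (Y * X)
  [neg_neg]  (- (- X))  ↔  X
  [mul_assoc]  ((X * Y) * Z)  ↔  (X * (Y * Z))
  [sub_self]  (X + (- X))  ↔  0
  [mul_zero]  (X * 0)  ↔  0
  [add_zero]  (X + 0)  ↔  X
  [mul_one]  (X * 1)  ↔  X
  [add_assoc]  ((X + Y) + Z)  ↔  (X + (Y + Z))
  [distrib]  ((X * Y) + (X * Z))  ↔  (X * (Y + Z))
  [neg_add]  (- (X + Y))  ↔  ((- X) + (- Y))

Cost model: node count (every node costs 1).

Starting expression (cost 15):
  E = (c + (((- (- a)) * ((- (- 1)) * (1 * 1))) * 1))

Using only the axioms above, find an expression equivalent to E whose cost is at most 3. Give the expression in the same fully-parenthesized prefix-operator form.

(c + a)   [cost 3]

1. [neg_neg →] (- (- 1))  →  1;  E = (c + (((- (- a)) * (1 * (1 * 1))) * 1))
2. [mul_one →] (((- (- a)) * (1 * (1 * 1))) * 1)  →  ((- (- a)) * (1 * (1 * 1)));  E = (c + ((- (- a)) * (1 * (1 * 1))))
3. [mul_one →] (1 * 1)  →  1;  E = (c + ((- (- a)) * (1 * 1)))
4. [mul_one →] (1 * 1)  →  1;  E = (c + ((- (- a)) * 1))
5. [neg_neg →] (- (- a))  →  a;  E = (c + (a * 1))
6. [mul_one →] (a * 1)  →  a;  cost 3 ≤ 3, done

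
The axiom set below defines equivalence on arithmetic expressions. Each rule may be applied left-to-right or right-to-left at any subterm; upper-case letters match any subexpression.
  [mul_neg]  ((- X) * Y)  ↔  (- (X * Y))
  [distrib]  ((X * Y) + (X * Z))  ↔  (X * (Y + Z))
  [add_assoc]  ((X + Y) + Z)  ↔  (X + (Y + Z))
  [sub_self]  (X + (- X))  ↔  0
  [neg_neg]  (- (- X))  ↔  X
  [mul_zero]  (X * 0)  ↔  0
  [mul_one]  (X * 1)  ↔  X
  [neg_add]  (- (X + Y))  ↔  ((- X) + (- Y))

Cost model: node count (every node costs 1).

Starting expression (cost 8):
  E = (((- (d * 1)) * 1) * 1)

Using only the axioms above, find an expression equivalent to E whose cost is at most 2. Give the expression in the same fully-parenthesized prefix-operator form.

(- d)   [cost 2]

step 1: mul_one (→) rewrites (d * 1) into d, now (((- d) * 1) * 1)
step 2: mul_one (→) rewrites ((- d) * 1) into (- d), now ((- d) * 1)
step 3: mul_one (→) rewrites ((- d) * 1) into (- d), reaching cost 2 (bound 2)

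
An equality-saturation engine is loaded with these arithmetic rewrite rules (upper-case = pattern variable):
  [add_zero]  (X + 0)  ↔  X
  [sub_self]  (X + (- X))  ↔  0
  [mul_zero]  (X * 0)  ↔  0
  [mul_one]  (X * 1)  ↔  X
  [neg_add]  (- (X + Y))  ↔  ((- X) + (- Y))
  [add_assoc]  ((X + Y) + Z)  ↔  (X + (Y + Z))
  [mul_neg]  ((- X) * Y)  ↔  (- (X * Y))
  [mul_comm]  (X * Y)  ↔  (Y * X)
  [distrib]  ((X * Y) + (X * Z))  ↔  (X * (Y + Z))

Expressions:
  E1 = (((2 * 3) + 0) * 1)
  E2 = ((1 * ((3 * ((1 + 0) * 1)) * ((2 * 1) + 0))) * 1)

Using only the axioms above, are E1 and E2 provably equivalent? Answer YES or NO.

(1) (((2 * 3) + 0) * 1)  =[mul_one →]=  ((2 * 3) + 0)
(2) ((2 * 3) + 0)  =[add_zero →]=  (2 * 3)
(3) (2 * 3)  =[mul_comm →]=  (3 * 2)
(4) (3 * 2)  =[mul_one ←]=  ((3 * 2) * 1)
(5) ((3 * 2) * 1)  =[mul_comm →]=  (1 * (3 * 2))
(6) 2  =[add_zero ←]=  (2 + 0)    ⊢ (1 * (3 * (2 + 0)))
(7) 3  =[mul_one ←]=  (3 * 1)    ⊢ (1 * ((3 * 1) * (2 + 0)))
(8) 2  =[mul_one ←]=  (2 * 1)    ⊢ (1 * ((3 * 1) * ((2 * 1) + 0)))
(9) 1  =[add_zero ←]=  (1 + 0)    ⊢ (1 * ((3 * (1 + 0)) * ((2 * 1) + 0)))
(10) (1 * ((3 * (1 + 0)) * ((2 * 1) + 0)))  =[mul_one ←]=  ((1 * ((3 * (1 + 0)) * ((2 * 1) + 0))) * 1)
(11) (1 + 0)  =[mul_one ←]=  ((1 + 0) * 1)    ⊢ E2

YES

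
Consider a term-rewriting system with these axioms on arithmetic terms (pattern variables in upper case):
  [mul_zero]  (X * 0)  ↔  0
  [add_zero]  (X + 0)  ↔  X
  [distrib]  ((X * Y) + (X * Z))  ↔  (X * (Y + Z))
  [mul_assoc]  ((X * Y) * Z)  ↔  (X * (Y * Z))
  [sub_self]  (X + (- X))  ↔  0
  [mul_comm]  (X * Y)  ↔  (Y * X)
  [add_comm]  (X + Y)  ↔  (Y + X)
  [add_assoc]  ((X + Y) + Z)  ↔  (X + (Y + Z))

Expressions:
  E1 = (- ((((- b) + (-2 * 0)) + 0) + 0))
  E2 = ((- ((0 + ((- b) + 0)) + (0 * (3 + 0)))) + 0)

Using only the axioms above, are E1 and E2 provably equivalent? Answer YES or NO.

(1) ((((- b) + (-2 * 0)) + 0) + 0)  =[add_zero →]=  (((- b) + (-2 * 0)) + 0)    ⊢ (- (((- b) + (-2 * 0)) + 0))
(2) (((- b) + (-2 * 0)) + 0)  =[add_zero →]=  ((- b) + (-2 * 0))    ⊢ (- ((- b) + (-2 * 0)))
(3) (-2 * 0)  =[mul_zero →]=  0    ⊢ (- ((- b) + 0))
(4) 0  =[mul_zero ←]=  (3 * 0)    ⊢ (- ((- b) + (3 * 0)))
(5) (- b)  =[add_zero ←]=  ((- b) + 0)    ⊢ (- (((- b) + 0) + (3 * 0)))
(6) (- (((- b) + 0) + (3 * 0)))  =[add_zero ←]=  ((- (((- b) + 0) + (3 * 0))) + 0)
(7) ((- (((- b) + 0) + (3 * 0))) + 0)  =[add_comm →]=  (0 + (- (((- b) + 0) + (3 * 0))))
(8) (3 * 0)  =[mul_comm →]=  (0 * 3)    ⊢ (0 + (- (((- b) + 0) + (0 * 3))))
(9) (0 + (- (((- b) + 0) + (0 * 3))))  =[add_comm →]=  ((- (((- b) + 0) + (0 * 3))) + 0)
(10) ((- b) + 0)  =[add_comm →]=  (0 + (- b))    ⊢ ((- ((0 + (- b)) + (0 * 3))) + 0)
(11) 3  =[add_zero ←]=  (3 + 0)    ⊢ ((- ((0 + (- b)) + (0 * (3 + 0)))) + 0)
(12) (- b)  =[add_zero ←]=  ((- b) + 0)    ⊢ E2

YES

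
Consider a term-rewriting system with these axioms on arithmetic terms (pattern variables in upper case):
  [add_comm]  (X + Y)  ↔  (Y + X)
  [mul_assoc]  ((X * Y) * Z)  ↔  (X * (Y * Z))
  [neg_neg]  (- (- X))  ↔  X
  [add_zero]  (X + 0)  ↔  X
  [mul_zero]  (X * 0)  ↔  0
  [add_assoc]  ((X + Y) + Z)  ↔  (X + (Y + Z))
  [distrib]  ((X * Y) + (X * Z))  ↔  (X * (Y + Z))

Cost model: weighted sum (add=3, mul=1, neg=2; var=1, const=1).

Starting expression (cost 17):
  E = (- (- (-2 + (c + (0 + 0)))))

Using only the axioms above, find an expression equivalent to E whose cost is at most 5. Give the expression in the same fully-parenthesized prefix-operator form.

(-2 + c)   [cost 5]

step 1: neg_neg (→) rewrites (- (- (-2 + (c + (0 + 0))))) into (-2 + (c + (0 + 0)))
step 2: add_zero (→) rewrites (0 + 0) into 0, now (-2 + (c + 0))
step 3: add_zero (→) rewrites (c + 0) into c, reaching cost 5 (bound 5)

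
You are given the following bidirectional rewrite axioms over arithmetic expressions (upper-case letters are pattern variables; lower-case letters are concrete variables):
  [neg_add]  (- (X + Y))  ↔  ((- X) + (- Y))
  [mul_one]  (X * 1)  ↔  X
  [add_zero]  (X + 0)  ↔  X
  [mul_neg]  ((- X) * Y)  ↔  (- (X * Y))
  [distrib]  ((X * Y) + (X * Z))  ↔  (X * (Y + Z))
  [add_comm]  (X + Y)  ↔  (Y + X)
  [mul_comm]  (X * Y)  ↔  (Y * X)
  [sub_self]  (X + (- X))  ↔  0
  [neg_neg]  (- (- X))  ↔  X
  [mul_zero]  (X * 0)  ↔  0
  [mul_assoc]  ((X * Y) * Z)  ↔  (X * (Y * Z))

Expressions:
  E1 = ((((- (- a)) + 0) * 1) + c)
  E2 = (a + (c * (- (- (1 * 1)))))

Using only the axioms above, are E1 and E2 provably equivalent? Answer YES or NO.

1. [neg_neg →] (- (- a))  →  a;  E1 = (((a + 0) * 1) + c)
2. [mul_one →] ((a + 0) * 1)  →  (a + 0);  E1 = ((a + 0) + c)
3. [add_zero →] (a + 0)  →  a;  E1 = (a + c)
4. [add_comm →] (a + c)  →  (c + a)
5. [mul_one ←] c  →  (c * 1);  E1 = ((c * 1) + a)
6. [mul_one ←] 1  →  (1 * 1);  E1 = ((c * (1 * 1)) + a)
7. [add_comm →] ((c * (1 * 1)) + a)  →  (a + (c * (1 * 1)))
8. [neg_neg ←] (1 * 1)  →  (- (- (1 * 1)));  this is E2

YES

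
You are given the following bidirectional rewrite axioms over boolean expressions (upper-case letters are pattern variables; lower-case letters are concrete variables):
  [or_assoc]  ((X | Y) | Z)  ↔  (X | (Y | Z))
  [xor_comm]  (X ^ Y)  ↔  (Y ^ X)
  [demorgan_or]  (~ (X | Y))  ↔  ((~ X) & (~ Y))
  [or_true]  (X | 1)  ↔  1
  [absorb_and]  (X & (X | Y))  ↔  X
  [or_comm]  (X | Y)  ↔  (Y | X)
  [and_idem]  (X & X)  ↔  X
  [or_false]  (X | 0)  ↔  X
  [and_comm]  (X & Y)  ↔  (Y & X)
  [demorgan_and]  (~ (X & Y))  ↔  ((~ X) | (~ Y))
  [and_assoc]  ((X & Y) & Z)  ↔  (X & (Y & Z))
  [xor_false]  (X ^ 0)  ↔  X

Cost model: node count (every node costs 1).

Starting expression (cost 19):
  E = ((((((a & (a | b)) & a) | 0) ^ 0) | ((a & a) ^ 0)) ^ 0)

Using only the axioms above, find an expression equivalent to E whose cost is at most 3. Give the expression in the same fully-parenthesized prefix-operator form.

1. [absorb_and →] (a & (a | b))  →  a;  E = (((((a & a) | 0) ^ 0) | ((a & a) ^ 0)) ^ 0)
2. [or_false →] ((a & a) | 0)  →  (a & a);  E = ((((a & a) ^ 0) | ((a & a) ^ 0)) ^ 0)
3. [xor_false →] ((a & a) ^ 0)  →  (a & a);  E = ((((a & a) ^ 0) | (a & a)) ^ 0)
4. [xor_false →] ((a & a) ^ 0)  →  (a & a);  E = (((a & a) | (a & a)) ^ 0)
5. [xor_false →] (((a & a) | (a & a)) ^ 0)  →  ((a & a) | (a & a))
6. [and_idem →] (a & a)  →  a;  E = ((a & a) | a)
7. [and_idem →] (a & a)  →  a;  cost 3 ≤ 3, done

(a | a)   [cost 3]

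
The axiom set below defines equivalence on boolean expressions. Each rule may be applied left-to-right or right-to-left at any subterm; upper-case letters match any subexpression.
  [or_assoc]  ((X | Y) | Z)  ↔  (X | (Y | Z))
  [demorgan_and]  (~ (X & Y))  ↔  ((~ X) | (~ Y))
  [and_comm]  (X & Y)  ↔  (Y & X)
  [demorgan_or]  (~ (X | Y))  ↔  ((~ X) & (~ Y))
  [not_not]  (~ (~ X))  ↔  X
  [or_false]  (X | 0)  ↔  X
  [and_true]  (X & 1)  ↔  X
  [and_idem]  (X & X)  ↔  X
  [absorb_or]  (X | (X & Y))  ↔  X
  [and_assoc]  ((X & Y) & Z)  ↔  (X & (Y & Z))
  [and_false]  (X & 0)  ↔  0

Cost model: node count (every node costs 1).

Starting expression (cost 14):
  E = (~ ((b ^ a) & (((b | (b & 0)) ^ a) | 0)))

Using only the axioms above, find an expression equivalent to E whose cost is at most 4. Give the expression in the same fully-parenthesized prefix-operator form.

step 1: absorb_or (→) rewrites (b | (b & 0)) into b, now (~ ((b ^ a) & ((b ^ a) | 0)))
step 2: or_false (→) rewrites ((b ^ a) | 0) into (b ^ a), now (~ ((b ^ a) & (b ^ a)))
step 3: and_idem (→) rewrites ((b ^ a) & (b ^ a)) into (b ^ a), reaching cost 4 (bound 4)

(~ (b ^ a))   [cost 4]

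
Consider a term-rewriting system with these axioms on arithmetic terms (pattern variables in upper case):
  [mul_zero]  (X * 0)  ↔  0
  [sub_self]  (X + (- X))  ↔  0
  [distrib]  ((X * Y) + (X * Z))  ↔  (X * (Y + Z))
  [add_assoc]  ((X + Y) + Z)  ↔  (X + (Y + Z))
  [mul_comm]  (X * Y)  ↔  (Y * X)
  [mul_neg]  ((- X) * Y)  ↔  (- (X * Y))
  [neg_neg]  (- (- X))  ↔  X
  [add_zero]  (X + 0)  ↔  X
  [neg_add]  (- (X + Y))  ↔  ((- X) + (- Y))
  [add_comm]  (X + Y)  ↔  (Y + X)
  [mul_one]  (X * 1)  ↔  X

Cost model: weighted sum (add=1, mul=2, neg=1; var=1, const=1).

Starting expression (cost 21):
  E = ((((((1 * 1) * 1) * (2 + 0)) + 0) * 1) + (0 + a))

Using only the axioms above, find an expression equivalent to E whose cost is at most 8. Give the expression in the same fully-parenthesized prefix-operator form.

(1) (1 * 1)  =[mul_one →]=  1    ⊢ (((((1 * 1) * (2 + 0)) + 0) * 1) + (0 + a))
(2) ((((1 * 1) * (2 + 0)) + 0) * 1)  =[mul_one →]=  (((1 * 1) * (2 + 0)) + 0)    ⊢ ((((1 * 1) * (2 + 0)) + 0) + (0 + a))
(3) (((1 * 1) * (2 + 0)) + 0)  =[add_zero →]=  ((1 * 1) * (2 + 0))    ⊢ (((1 * 1) * (2 + 0)) + (0 + a))
(4) (2 + 0)  =[add_zero →]=  2    ⊢ (((1 * 1) * 2) + (0 + a))
(5) (1 * 1)  =[mul_one →]=  1    ⊢ cost 8, within 8

((1 * 2) + (0 + a))   [cost 8]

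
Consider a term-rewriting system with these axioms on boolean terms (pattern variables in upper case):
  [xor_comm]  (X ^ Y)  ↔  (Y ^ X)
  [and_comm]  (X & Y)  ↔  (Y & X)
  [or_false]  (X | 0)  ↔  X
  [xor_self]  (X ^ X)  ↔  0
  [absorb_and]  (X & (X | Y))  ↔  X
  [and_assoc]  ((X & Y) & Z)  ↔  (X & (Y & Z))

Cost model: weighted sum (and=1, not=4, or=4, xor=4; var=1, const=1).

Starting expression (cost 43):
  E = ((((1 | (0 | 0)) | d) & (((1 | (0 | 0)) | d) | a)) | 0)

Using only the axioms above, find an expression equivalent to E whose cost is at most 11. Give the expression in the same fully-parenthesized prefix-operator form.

((1 | 0) | d)   [cost 11]

1. [absorb_and →] (((1 | (0 | 0)) | d) & (((1 | (0 | 0)) | d) | a))  →  ((1 | (0 | 0)) | d);  E = (((1 | (0 | 0)) | d) | 0)
2. [or_false →] (((1 | (0 | 0)) | d) | 0)  →  ((1 | (0 | 0)) | d)
3. [or_false →] (0 | 0)  →  0;  cost 11 ≤ 11, done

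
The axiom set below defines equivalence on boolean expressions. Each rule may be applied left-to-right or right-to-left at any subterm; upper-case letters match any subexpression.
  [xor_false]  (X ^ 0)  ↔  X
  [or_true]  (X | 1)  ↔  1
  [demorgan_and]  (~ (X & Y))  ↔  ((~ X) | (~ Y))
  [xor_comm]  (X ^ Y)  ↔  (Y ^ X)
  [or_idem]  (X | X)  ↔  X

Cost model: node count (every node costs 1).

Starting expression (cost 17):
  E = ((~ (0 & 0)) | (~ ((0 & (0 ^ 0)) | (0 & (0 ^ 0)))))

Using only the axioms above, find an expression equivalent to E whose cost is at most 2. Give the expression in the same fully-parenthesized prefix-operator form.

(1) ((0 & (0 ^ 0)) | (0 & (0 ^ 0)))  =[or_idem →]=  (0 & (0 ^ 0))    ⊢ ((~ (0 & 0)) | (~ (0 & (0 ^ 0))))
(2) (~ (0 & (0 ^ 0)))  =[demorgan_and →]=  ((~ 0) | (~ (0 ^ 0)))    ⊢ ((~ (0 & 0)) | ((~ 0) | (~ (0 ^ 0))))
(3) (~ (0 & 0))  =[demorgan_and →]=  ((~ 0) | (~ 0))    ⊢ (((~ 0) | (~ 0)) | ((~ 0) | (~ (0 ^ 0))))
(4) ((~ 0) | (~ 0))  =[or_idem →]=  (~ 0)    ⊢ ((~ 0) | ((~ 0) | (~ (0 ^ 0))))
(5) (0 ^ 0)  =[xor_false →]=  0    ⊢ ((~ 0) | ((~ 0) | (~ 0)))
(6) ((~ 0) | (~ 0))  =[or_idem →]=  (~ 0)    ⊢ ((~ 0) | (~ 0))
(7) ((~ 0) | (~ 0))  =[or_idem →]=  (~ 0)    ⊢ cost 2, within 2

(~ 0)   [cost 2]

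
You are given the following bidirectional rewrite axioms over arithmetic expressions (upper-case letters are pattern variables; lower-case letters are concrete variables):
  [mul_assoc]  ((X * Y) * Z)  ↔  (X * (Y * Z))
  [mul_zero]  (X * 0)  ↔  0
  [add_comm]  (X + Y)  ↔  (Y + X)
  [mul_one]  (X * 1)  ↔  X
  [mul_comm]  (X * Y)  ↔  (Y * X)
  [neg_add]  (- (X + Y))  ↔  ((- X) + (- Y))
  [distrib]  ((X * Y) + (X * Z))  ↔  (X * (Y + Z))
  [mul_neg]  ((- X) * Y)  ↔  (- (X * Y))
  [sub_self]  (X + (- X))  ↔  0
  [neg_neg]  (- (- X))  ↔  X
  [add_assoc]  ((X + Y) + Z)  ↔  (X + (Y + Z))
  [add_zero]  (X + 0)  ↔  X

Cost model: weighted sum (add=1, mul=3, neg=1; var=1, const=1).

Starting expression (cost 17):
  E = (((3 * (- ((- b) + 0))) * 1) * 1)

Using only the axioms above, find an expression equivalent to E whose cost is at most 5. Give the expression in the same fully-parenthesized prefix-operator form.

1. [add_zero →] ((- b) + 0)  →  (- b);  E = (((3 * (- (- b))) * 1) * 1)
2. [neg_neg →] (- (- b))  →  b;  E = (((3 * b) * 1) * 1)
3. [mul_one →] ((3 * b) * 1)  →  (3 * b);  E = ((3 * b) * 1)
4. [mul_one →] ((3 * b) * 1)  →  (3 * b);  cost 5 ≤ 5, done

(3 * b)   [cost 5]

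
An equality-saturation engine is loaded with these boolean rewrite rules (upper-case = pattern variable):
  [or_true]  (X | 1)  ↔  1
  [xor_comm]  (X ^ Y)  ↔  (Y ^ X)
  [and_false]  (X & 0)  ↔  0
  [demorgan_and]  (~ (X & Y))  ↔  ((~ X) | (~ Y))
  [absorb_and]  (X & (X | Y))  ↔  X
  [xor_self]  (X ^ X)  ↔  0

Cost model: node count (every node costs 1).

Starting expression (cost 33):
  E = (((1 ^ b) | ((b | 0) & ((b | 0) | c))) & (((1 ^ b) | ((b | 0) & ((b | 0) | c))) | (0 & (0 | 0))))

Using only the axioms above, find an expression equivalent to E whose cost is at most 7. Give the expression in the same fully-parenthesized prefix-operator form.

1. [absorb_and →] (0 & (0 | 0))  →  0;  E = (((1 ^ b) | ((b | 0) & ((b | 0) | c))) & (((1 ^ b) | ((b | 0) & ((b | 0) | c))) | 0))
2. [absorb_and →] (((1 ^ b) | ((b | 0) & ((b | 0) | c))) & (((1 ^ b) | ((b | 0) & ((b | 0) | c))) | 0))  →  ((1 ^ b) | ((b | 0) & ((b | 0) | c)))
3. [absorb_and →] ((b | 0) & ((b | 0) | c))  →  (b | 0);  cost 7 ≤ 7, done

((1 ^ b) | (b | 0))   [cost 7]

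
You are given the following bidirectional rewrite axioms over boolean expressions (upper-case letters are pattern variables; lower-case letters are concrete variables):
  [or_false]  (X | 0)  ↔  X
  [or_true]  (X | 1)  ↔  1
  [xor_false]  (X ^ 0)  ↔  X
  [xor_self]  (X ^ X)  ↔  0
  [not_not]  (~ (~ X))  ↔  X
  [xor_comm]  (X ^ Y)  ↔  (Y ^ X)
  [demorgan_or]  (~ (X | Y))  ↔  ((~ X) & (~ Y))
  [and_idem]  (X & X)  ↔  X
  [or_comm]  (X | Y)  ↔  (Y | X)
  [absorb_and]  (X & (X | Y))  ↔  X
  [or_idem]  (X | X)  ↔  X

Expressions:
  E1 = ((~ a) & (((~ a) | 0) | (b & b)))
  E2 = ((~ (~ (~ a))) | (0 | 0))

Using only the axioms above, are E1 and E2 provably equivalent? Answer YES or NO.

YES

(1) ((~ a) | 0)  =[or_false →]=  (~ a)    ⊢ ((~ a) & ((~ a) | (b & b)))
(2) (b & b)  =[and_idem →]=  b    ⊢ ((~ a) & ((~ a) | b))
(3) ((~ a) & ((~ a) | b))  =[absorb_and →]=  (~ a)
(4) (~ a)  =[or_false ←]=  ((~ a) | 0)
(5) (~ a)  =[not_not ←]=  (~ (~ (~ a)))    ⊢ ((~ (~ (~ a))) | 0)
(6) 0  =[or_idem ←]=  (0 | 0)    ⊢ E2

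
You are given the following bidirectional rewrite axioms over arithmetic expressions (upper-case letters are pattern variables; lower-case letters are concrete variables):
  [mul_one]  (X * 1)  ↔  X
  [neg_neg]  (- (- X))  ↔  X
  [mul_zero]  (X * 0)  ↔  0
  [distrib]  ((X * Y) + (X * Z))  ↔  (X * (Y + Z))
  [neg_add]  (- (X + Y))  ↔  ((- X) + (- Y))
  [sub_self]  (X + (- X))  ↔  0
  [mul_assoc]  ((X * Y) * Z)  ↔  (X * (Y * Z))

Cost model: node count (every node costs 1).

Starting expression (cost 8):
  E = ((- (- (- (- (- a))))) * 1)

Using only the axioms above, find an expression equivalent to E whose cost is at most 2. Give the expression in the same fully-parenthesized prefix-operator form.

(1) (- (- (- (- (- a)))))  =[neg_neg →]=  (- (- (- a)))    ⊢ ((- (- (- a))) * 1)
(2) (- (- (- a)))  =[neg_neg →]=  (- a)    ⊢ ((- a) * 1)
(3) ((- a) * 1)  =[mul_one →]=  (- a)    ⊢ cost 2, within 2

(- a)   [cost 2]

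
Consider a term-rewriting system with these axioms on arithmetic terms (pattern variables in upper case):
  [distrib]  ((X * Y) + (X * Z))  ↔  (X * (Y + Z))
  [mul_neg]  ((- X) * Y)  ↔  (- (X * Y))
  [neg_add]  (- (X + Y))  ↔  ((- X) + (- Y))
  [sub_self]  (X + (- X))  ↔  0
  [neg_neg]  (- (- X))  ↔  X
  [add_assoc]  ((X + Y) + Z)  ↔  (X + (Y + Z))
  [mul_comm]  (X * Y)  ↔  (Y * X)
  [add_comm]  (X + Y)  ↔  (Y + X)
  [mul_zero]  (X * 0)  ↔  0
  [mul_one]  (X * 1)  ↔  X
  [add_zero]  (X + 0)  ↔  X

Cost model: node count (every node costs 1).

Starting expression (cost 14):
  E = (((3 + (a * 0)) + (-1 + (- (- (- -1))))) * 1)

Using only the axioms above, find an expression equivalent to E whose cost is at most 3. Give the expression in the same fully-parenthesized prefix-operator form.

(3 * 1)   [cost 3]

(1) (- (- (- -1)))  =[neg_neg →]=  (- -1)    ⊢ (((3 + (a * 0)) + (-1 + (- -1))) * 1)
(2) (a * 0)  =[mul_zero →]=  0    ⊢ (((3 + 0) + (-1 + (- -1))) * 1)
(3) (-1 + (- -1))  =[sub_self →]=  0    ⊢ (((3 + 0) + 0) * 1)
(4) (3 + 0)  =[add_zero →]=  3    ⊢ ((3 + 0) * 1)
(5) (3 + 0)  =[add_zero →]=  3    ⊢ cost 3, within 3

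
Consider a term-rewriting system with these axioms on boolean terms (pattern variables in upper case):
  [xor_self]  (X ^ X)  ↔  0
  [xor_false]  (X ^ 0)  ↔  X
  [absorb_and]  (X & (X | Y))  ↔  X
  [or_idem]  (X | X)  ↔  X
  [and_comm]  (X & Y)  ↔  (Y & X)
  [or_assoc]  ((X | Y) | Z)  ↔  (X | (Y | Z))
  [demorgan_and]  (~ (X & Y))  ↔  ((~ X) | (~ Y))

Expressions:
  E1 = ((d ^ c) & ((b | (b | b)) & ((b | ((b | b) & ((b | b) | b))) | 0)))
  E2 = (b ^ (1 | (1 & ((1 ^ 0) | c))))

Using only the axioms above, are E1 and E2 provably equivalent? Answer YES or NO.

NO

Every axiom is a valid identity, so a rewrite proof would force E1 and E2 to agree under every assignment.
At b=0, c=0, d=0: E1 = 0 but E2 = 1; they differ, so no derivation exists.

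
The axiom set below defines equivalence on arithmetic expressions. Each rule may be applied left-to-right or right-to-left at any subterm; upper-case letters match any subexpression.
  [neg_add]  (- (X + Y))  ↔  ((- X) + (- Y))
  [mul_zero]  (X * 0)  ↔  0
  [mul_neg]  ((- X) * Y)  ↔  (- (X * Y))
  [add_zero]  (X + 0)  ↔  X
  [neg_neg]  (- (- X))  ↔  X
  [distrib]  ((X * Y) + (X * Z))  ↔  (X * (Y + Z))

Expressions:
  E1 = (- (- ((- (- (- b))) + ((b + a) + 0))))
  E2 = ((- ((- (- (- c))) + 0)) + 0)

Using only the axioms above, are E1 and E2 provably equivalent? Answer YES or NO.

NO

All listed rules preserve value, hence provable equivalence implies equal values everywhere; look for a separating assignment.
a=0, b=0, c=1 gives E1 ↦ 0, E2 ↦ 1; values differ ⇒ not provably equivalent.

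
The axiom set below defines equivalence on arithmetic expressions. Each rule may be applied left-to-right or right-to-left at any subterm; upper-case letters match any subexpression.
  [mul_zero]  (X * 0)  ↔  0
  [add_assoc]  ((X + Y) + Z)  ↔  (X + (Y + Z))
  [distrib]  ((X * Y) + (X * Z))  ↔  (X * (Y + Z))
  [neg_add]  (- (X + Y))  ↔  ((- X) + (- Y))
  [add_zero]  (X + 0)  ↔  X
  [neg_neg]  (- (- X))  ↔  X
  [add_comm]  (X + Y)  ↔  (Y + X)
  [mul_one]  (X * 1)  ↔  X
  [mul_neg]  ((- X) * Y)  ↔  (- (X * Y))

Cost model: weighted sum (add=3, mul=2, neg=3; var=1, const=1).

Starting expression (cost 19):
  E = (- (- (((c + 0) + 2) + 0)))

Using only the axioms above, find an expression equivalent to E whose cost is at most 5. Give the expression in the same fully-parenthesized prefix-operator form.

(c + 2)   [cost 5]

(1) (- (- (((c + 0) + 2) + 0)))  =[neg_neg →]=  (((c + 0) + 2) + 0)
(2) (((c + 0) + 2) + 0)  =[add_zero →]=  ((c + 0) + 2)
(3) (c + 0)  =[add_zero →]=  c    ⊢ cost 5, within 5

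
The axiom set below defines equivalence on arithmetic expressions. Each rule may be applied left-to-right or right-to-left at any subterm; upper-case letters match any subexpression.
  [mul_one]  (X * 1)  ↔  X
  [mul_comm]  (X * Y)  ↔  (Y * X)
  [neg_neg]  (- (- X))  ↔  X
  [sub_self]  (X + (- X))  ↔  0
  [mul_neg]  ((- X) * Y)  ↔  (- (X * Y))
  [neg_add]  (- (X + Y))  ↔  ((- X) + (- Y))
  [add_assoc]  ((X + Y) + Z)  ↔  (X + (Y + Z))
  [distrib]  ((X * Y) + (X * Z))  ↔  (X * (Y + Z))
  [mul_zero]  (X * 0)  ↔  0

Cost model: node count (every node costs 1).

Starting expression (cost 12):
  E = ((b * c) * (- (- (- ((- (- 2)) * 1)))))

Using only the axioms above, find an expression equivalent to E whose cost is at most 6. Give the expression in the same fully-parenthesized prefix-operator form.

((b * c) * (- 2))   [cost 6]

step 1: neg_neg (→) rewrites (- (- ((- (- 2)) * 1))) into ((- (- 2)) * 1), now ((b * c) * (- ((- (- 2)) * 1)))
step 2: mul_one (→) rewrites ((- (- 2)) * 1) into (- (- 2)), now ((b * c) * (- (- (- 2))))
step 3: neg_neg (→) rewrites (- (- (- 2))) into (- 2), reaching cost 6 (bound 6)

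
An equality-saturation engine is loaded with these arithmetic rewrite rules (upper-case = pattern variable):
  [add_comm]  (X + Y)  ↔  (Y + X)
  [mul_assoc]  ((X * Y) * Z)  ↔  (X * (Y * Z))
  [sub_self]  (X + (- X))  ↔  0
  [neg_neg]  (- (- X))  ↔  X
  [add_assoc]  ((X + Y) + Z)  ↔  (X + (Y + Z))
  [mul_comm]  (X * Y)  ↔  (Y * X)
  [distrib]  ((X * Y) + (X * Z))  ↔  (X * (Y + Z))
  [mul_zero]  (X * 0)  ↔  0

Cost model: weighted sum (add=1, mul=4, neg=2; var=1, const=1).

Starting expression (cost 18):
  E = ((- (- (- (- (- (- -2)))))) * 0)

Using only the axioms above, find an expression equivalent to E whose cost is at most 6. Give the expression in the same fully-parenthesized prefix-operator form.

1. [neg_neg →] (- (- (- (- -2))))  →  (- (- -2));  E = ((- (- (- (- -2)))) * 0)
2. [neg_neg →] (- (- (- -2)))  →  (- -2);  E = ((- (- -2)) * 0)
3. [neg_neg →] (- (- -2))  →  -2;  cost 6 ≤ 6, done

(-2 * 0)   [cost 6]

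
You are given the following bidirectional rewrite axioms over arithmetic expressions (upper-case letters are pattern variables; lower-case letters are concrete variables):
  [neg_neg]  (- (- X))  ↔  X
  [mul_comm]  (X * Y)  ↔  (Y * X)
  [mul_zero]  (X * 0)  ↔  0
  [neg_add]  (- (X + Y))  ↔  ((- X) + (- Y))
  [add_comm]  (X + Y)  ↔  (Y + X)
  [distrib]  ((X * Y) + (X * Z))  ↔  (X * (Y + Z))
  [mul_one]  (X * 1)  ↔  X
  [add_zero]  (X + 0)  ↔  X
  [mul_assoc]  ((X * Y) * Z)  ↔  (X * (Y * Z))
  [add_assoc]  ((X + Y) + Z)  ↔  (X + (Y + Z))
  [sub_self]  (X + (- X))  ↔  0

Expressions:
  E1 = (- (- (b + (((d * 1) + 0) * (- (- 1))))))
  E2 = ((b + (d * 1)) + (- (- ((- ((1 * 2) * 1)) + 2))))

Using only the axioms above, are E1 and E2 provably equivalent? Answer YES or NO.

1. [neg_neg →] (- (- (b + (((d * 1) + 0) * (- (- 1))))))  →  (b + (((d * 1) + 0) * (- (- 1))))
2. [neg_neg →] (- (- 1))  →  1;  E1 = (b + (((d * 1) + 0) * 1))
3. [mul_one →] (d * 1)  →  d;  E1 = (b + ((d + 0) * 1))
4. [add_zero →] (d + 0)  →  d;  E1 = (b + (d * 1))
5. [add_zero ←] (b + (d * 1))  →  ((b + (d * 1)) + 0)
6. [sub_self ←] 0  →  (2 + (- 2));  E1 = ((b + (d * 1)) + (2 + (- 2)))
7. [add_comm →] (2 + (- 2))  →  ((- 2) + 2);  E1 = ((b + (d * 1)) + ((- 2) + 2))
8. [mul_one ←] 2  →  (2 * 1);  E1 = ((b + (d * 1)) + ((- (2 * 1)) + 2))
9. [mul_one ←] 2  →  (2 * 1);  E1 = ((b + (d * 1)) + ((- ((2 * 1) * 1)) + 2))
10. [mul_comm →] (2 * 1)  →  (1 * 2);  E1 = ((b + (d * 1)) + ((- ((1 * 2) * 1)) + 2))
11. [neg_neg ←] ((- ((1 * 2) * 1)) + 2)  →  (- (- ((- ((1 * 2) * 1)) + 2)));  this is E2

YES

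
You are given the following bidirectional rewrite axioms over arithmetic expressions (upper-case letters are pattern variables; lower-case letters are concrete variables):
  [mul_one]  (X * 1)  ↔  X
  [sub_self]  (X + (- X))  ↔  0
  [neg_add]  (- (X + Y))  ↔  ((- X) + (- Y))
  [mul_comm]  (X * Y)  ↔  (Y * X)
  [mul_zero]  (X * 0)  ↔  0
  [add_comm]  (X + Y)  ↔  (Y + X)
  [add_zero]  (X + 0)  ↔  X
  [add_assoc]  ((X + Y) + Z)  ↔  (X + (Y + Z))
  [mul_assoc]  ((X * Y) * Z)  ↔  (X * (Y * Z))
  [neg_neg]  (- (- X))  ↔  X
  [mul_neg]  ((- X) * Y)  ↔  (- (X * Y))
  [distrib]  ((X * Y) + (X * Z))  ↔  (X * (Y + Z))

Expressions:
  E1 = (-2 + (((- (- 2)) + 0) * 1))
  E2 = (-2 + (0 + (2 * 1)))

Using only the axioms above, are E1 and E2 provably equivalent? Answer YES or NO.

1. [add_zero →] ((- (- 2)) + 0)  →  (- (- 2));  E1 = (-2 + ((- (- 2)) * 1))
2. [mul_one →] ((- (- 2)) * 1)  →  (- (- 2));  E1 = (-2 + (- (- 2)))
3. [neg_neg →] (- (- 2))  →  2;  E1 = (-2 + 2)
4. [add_zero ←] 2  →  (2 + 0);  E1 = (-2 + (2 + 0))
5. [add_comm →] (2 + 0)  →  (0 + 2);  E1 = (-2 + (0 + 2))
6. [mul_one ←] 2  →  (2 * 1);  this is E2

YES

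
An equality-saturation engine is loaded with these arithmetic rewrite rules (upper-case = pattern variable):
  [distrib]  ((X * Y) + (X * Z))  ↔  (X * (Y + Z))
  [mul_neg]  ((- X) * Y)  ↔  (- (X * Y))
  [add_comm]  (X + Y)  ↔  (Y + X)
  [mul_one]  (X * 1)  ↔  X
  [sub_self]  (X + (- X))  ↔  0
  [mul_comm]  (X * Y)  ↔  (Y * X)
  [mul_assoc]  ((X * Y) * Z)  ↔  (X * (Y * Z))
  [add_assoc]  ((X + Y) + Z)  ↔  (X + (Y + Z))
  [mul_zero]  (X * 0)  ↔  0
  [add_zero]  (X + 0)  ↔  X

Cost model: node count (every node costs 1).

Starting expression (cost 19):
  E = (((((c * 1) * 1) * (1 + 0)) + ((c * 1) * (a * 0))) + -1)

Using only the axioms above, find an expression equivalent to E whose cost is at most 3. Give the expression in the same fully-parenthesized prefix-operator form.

(c + -1)   [cost 3]

step 1: mul_one (→) rewrites ((c * 1) * 1) into (c * 1), now ((((c * 1) * (1 + 0)) + ((c * 1) * (a * 0))) + -1)
step 2: mul_zero (→) rewrites (a * 0) into 0, now ((((c * 1) * (1 + 0)) + ((c * 1) * 0)) + -1)
step 3: distrib (→) rewrites (((c * 1) * (1 + 0)) + ((c * 1) * 0)) into ((c * 1) * ((1 + 0) + 0)), now (((c * 1) * ((1 + 0) + 0)) + -1)
step 4: add_zero (→) rewrites (1 + 0) into 1, now (((c * 1) * (1 + 0)) + -1)
step 5: mul_one (→) rewrites (c * 1) into c, now ((c * (1 + 0)) + -1)
step 6: add_zero (→) rewrites (1 + 0) into 1, now ((c * 1) + -1)
step 7: mul_one (→) rewrites (c * 1) into c, reaching cost 3 (bound 3)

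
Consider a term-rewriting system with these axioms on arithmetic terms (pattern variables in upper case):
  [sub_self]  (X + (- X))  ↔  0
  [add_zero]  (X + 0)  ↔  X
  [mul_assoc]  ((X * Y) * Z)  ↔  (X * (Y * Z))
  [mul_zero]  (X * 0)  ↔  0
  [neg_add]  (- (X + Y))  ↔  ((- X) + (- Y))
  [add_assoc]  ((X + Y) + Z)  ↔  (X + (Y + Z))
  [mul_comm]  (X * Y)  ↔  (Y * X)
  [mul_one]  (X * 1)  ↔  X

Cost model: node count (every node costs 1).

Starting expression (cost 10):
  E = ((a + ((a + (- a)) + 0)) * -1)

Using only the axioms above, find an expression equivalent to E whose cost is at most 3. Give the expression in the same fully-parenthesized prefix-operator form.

1. [add_zero →] ((a + (- a)) + 0)  →  (a + (- a));  E = ((a + (a + (- a))) * -1)
2. [sub_self →] (a + (- a))  →  0;  E = ((a + 0) * -1)
3. [add_zero →] (a + 0)  →  a;  cost 3 ≤ 3, done

(a * -1)   [cost 3]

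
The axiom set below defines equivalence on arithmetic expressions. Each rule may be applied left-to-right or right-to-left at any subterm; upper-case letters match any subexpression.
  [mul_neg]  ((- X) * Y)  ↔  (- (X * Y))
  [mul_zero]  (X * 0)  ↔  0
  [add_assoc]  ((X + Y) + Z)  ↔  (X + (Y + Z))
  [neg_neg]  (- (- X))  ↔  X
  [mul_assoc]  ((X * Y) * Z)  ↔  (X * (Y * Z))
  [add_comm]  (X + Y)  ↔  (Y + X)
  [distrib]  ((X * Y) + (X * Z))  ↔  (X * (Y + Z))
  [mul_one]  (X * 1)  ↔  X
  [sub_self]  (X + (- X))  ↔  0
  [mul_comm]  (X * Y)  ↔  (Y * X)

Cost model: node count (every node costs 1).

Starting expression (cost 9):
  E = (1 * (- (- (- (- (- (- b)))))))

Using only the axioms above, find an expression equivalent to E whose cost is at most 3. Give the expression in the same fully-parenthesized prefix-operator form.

(- (- b))   [cost 3]

step 1: neg_neg (→) rewrites (- (- (- (- b)))) into (- (- b)), now (1 * (- (- (- (- b)))))
step 2: mul_comm (→) rewrites (1 * (- (- (- (- b))))) into ((- (- (- (- b)))) * 1)
step 3: mul_one (→) rewrites ((- (- (- (- b)))) * 1) into (- (- (- (- b))))
step 4: neg_neg (→) rewrites (- (- (- (- b)))) into (- (- b)), reaching cost 3 (bound 3)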